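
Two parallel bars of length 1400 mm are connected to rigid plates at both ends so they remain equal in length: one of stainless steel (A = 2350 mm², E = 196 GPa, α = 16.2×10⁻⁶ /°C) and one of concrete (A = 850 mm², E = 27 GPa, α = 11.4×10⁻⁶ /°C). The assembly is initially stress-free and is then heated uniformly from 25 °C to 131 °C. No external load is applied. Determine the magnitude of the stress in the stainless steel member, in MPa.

Equilibrium of a rigid end plate with no external load gives equal and opposite internal forces ±P in the two members. Since α_{stainless steel} > α_{concrete}, heating drives the stainless steel into compression and the concrete into tension.
Compatibility of the two members (thermal + elastic change equal): (α₁ − α₂)ΔT = P·[1/(A₁E₁) + 1/(A₂E₂)].
|α₁ − α₂|·ΔT = 4.8×10⁻⁶ × 106 = 0.0005088.
1/(A₁E₁) + 1/(A₂E₂) = 1/(2350×196×10³) + 1/(850×27×10³) = 4.574×10⁻⁸ N⁻¹.
So P = 0.0005088 / 4.574×10⁻⁸ = 11.12 kN.
σ_{stainless steel} = P/A₁ = 11120/2350 = 4.733 MPa, compressive.

σ ≈ 4.73 MPa (compressive)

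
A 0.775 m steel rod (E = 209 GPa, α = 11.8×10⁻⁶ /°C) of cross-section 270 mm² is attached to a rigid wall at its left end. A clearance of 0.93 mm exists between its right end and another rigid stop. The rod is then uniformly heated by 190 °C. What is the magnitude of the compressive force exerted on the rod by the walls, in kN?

P ≈ 58.8 kN

Free thermal elongation = αΔT L = 11.8×10⁻⁶ × 190 × 775 = 1.738 mm.
The gap closes (δ_free > 0.93 mm) and the wall then resists a further 1.738 − 0.93 = 0.8076 mm of expansion.
Compatibility: PL/(AE) = 0.8076 mm, so σ = P/A = E × (0.8076/775) = 217.8 MPa.
Force on the wall = σA = 217.8 × 270 mm² = 58.8 kN.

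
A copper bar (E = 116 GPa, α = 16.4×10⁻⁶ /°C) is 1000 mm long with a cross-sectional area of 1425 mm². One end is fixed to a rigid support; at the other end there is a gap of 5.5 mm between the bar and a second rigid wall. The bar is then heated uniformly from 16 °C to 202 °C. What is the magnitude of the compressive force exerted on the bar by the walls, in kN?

Unrestrained expansion: δ_free = αΔT L = 16.4×10⁻⁶ × 186 × 1000 = 3.05 mm.
Since δ_free = 3.05 mm is less than the 5.5 mm gap, the bar never touches the wall. No axial force develops.

P ≈ 0 kN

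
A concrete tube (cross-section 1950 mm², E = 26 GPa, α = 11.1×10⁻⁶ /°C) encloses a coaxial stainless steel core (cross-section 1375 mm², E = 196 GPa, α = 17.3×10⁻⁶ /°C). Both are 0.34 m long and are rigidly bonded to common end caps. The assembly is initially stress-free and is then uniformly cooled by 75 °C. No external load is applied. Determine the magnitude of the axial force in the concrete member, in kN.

Both members must finish at the same length. With the larger α, the stainless steel tends to over-contract; the plates restrain it, putting the stainless steel in tension and the concrete in compression. With no external load the two internal forces are equal and opposite, magnitude P.
Setting the final lengths equal and cancelling L: (α₁ − α₂)ΔT = P/(A₁E₁) + P/(A₂E₂).
|α₁ − α₂|·ΔT = 6.2×10⁻⁶ × 75 = 0.000465.
1/(A₁E₁) + 1/(A₂E₂) = 1/(1950×26×10³) + 1/(1375×196×10³) = 2.343×10⁻⁸ N⁻¹.
P = 0.000465 / 2.343×10⁻⁸ = 19840 N = 19.84 kN.

P ≈ 19.8 kN (compressive in the concrete)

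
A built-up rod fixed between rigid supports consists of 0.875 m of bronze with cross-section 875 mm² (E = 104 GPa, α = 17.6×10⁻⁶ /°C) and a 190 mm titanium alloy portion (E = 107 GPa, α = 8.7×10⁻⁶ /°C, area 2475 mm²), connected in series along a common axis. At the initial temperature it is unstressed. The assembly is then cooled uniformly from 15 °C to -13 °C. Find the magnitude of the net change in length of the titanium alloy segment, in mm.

|ΔL| ≈ 0.0131 mm

With the walls removed the bar would change length by δ_free = Σ αᵢΔT Lᵢ = 17.6×10⁻⁶×28×875 + 8.7×10⁻⁶×28×190 = 0.4775 mm.
The walls prevent any net length change, so an axial force P (same in every segment) develops. Compatibility: P · Σ Lᵢ/(AᵢEᵢ) = δ_free.
The series flexibility is Σ Lᵢ/(AᵢEᵢ) = 875/(875×104×10³) + 190/(2475×107×10³) = 1.033×10⁻⁵ mm/N.
P = 0.4775 / 1.033×10⁻⁵ = 46210 N = 46.21 kN, tensile.
For the titanium alloy segment, free thermal change = 8.7×10⁻⁶×28×190 = 0.04628 mm and elastic change from P = 46210×190/(2475×107×10³) = 0.03315 mm; these oppose, so the net change is 0.0131 mm (segment shortens).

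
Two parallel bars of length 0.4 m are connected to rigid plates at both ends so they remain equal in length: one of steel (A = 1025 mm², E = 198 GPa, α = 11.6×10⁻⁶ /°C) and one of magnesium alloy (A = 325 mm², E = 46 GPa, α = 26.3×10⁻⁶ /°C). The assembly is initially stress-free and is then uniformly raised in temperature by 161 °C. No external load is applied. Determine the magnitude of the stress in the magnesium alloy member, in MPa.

Both members must finish at the same length. With the larger α, the magnesium alloy tends to over-expand; the plates restrain it, putting the magnesium alloy in compression and the steel in tension. With no external load the two internal forces are equal and opposite, magnitude P.
Setting the final lengths equal and cancelling L: (α₁ − α₂)ΔT = P/(A₁E₁) + P/(A₂E₂).
|α₁ − α₂|·ΔT = 14.7×10⁻⁶ × 161 = 0.002367.
1/(A₁E₁) + 1/(A₂E₂) = 1/(1025×198×10³) + 1/(325×46×10³) = 7.182×10⁻⁸ N⁻¹.
P = 0.002367 / 7.182×10⁻⁸ = 32950 N = 32.95 kN.
σ_{magnesium alloy} = P/A₂ = 32950/325 = 101.4 MPa, compressive.

σ ≈ 101 MPa (compressive)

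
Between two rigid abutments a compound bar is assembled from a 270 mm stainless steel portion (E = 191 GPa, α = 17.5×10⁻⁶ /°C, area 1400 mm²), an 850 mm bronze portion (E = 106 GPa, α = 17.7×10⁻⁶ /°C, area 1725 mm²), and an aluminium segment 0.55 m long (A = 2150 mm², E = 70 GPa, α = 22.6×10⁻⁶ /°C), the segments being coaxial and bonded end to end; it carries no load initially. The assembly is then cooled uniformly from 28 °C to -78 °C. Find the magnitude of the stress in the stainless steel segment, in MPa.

σ ≈ 262 MPa (tensile)

If the supports were absent, the total length change would be Σ αᵢΔT Lᵢ = 17.5×10⁻⁶×106×270 + 17.7×10⁻⁶×106×850 + 22.6×10⁻⁶×106×550 = 3.413 mm.
The walls prevent any net length change, so an axial force P (same in every segment) develops. Compatibility: P · Σ Lᵢ/(AᵢEᵢ) = δ_free.
The series flexibility is Σ Lᵢ/(AᵢEᵢ) = 270/(1400×191×10³) + 850/(1725×106×10³) + 550/(2150×70×10³) = 9.313×10⁻⁶ mm/N.
Hence P = δ_free / Σ(L/AE) = 3.413/9.313×10⁻⁶ = 366.5 kN (tensile).
σ_{stainless steel} = P / A = 366500 / 1400 = 261.8 MPa.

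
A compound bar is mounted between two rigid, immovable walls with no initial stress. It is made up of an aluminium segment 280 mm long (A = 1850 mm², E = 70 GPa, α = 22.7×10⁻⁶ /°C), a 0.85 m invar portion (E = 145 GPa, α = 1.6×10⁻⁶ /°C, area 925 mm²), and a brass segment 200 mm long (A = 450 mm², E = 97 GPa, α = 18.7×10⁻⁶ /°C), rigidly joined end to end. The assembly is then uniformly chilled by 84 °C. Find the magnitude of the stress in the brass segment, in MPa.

σ ≈ 163 MPa (tensile)

Free thermal contraction of the whole bar: Σ αᵢΔT Lᵢ = 22.7×10⁻⁶×84×280 + 1.6×10⁻⁶×84×850 + 18.7×10⁻⁶×84×200 = 0.9623 mm.
Since the ends are fixed, an axial force P builds up, equal in every segment, with P · Σ Lᵢ/(AᵢEᵢ) = δ_free.
Σ Lᵢ/(AᵢEᵢ) = 280/(1850×70×10³) + 850/(925×145×10³) + 200/(450×97×10³) = 1.308×10⁻⁵ mm/N.
P = 0.9623 / 1.308×10⁻⁵ = 73560 N = 73.56 kN, tensile.
σ_{brass} = P / A = 73560 / 450 = 163.5 MPa.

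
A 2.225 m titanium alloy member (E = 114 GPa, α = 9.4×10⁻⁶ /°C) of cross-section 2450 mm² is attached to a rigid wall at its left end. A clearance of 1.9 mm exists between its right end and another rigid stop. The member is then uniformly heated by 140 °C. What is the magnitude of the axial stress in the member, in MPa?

σ ≈ 52.7 MPa (compressive)

Free thermal elongation = αΔT L = 9.4×10⁻⁶ × 140 × 2225 = 2.928 mm.
After closing the 1.9 mm clearance, 2.928 − 1.9 = 1.028 mm of expansion remains to be suppressed by the wall.
Compatibility: PL/(AE) = 1.028 mm, so σ = P/A = E × (1.028/2225) = 52.68 MPa.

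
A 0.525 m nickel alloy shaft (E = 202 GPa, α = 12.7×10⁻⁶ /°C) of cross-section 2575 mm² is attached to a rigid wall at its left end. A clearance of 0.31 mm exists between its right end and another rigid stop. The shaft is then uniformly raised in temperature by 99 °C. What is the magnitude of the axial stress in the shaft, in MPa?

If the wall were absent the shaft would grow by αΔT L = 12.7×10⁻⁶ × 99 × 525 = 0.6601 mm.
This exceeds the 0.31 mm gap, so the wall pushes back. The portion of expansion that must be recovered elastically is δ_free − gap = 0.6601 − 0.31 = 0.3501 mm.
So σ = E(δ_free − g)/L = 202×10³ × 0.3501/525 = 134.7 MPa.

σ ≈ 135 MPa (compressive)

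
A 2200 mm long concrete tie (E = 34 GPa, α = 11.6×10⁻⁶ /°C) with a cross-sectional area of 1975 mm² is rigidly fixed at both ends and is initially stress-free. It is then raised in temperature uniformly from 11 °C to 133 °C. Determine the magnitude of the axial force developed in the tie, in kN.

P ≈ 95 kN (compressive)

With zero net strain, σ = E·αΔT = 34 GPa × 11.6×10⁻⁶ × 122 = 48.12 MPa.
Axial force P = σA = 48.12 × 1975 = 95030 N = 95.03 kN, compressive.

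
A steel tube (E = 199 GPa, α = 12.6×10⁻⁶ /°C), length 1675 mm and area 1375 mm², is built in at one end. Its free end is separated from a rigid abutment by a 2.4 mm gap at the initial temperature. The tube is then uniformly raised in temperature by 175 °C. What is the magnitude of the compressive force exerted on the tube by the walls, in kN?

P ≈ 211 kN

Unrestrained expansion: δ_free = αΔT L = 12.6×10⁻⁶ × 175 × 1675 = 3.693 mm.
The gap closes (δ_free > 2.4 mm) and the wall then resists a further 3.693 − 2.4 = 1.293 mm of expansion.
So σ = E(δ_free − g)/L = 199×10³ × 1.293/1675 = 153.7 MPa.
P = σA = 153.7 × 1375 = 211.3 kN.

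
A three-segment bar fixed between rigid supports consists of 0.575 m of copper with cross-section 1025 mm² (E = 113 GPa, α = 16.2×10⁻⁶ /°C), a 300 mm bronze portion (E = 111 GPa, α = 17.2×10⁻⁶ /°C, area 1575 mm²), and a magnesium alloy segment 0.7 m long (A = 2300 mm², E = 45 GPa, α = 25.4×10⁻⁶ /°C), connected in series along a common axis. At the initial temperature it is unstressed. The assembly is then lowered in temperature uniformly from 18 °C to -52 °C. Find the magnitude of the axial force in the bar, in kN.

P ≈ 168 kN (tensile)

With the walls removed the bar would change length by δ_free = Σ αᵢΔT Lᵢ = 16.2×10⁻⁶×70×575 + 17.2×10⁻⁶×70×300 + 25.4×10⁻⁶×70×700 = 2.258 mm.
Since the ends are fixed, an axial force P builds up, equal in every segment, with P · Σ Lᵢ/(AᵢEᵢ) = δ_free.
Σ Lᵢ/(AᵢEᵢ) = 575/(1025×113×10³) + 300/(1575×111×10³) + 700/(2300×45×10³) = 1.344×10⁻⁵ mm/N.
So P = 2.258 / 1.344×10⁻⁵ = 167.9 kN, tensile.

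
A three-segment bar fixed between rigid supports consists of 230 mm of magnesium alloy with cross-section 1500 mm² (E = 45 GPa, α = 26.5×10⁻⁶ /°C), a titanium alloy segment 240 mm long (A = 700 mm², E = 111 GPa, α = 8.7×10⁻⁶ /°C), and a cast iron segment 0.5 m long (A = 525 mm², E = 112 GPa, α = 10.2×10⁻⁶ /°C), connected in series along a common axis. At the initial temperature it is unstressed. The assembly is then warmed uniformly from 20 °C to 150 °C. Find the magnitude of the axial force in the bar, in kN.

P ≈ 115 kN (compressive)

If the supports were absent, the total length change would be Σ αᵢΔT Lᵢ = 26.5×10⁻⁶×130×230 + 8.7×10⁻⁶×130×240 + 10.2×10⁻⁶×130×500 = 1.727 mm.
Since the ends are fixed, an axial force P builds up, equal in every segment, with P · Σ Lᵢ/(AᵢEᵢ) = δ_free.
The series flexibility is Σ Lᵢ/(AᵢEᵢ) = 230/(1500×45×10³) + 240/(700×111×10³) + 500/(525×112×10³) = 1.5×10⁻⁵ mm/N.
So P = 1.727 / 1.5×10⁻⁵ = 115.1 kN, compressive.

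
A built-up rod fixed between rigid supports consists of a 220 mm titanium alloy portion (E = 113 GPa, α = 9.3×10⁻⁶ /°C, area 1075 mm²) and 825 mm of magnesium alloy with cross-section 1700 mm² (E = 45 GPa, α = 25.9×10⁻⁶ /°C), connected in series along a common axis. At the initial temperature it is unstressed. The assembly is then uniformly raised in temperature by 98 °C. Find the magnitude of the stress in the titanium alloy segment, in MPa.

If the supports were absent, the total length change would be Σ αᵢΔT Lᵢ = 9.3×10⁻⁶×98×220 + 25.9×10⁻⁶×98×825 = 2.295 mm.
The rigid supports impose zero overall length change; the single axial force P common to all segments must satisfy P Σ Lᵢ/(AᵢEᵢ) = δ_free.
Σ Lᵢ/(AᵢEᵢ) = 220/(1075×113×10³) + 825/(1700×45×10³) = 1.26×10⁻⁵ mm/N.
P = 2.295 / 1.26×10⁻⁵ = 182200 N = 182.2 kN, compressive.
σ_{titanium alloy} = P / A = 182200 / 1075 = 169.5 MPa.

σ ≈ 169 MPa (compressive)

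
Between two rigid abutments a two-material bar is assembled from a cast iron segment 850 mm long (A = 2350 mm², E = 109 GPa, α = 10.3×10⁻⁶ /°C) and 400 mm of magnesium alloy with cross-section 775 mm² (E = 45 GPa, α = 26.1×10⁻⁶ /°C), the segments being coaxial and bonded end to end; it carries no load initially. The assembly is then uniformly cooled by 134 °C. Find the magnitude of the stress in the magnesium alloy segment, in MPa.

σ ≈ 224 MPa (tensile)

Free thermal contraction of the whole bar: Σ αᵢΔT Lᵢ = 10.3×10⁻⁶×134×850 + 26.1×10⁻⁶×134×400 = 2.572 mm.
The rigid supports impose zero overall length change; the single axial force P common to all segments must satisfy P Σ Lᵢ/(AᵢEᵢ) = δ_free.
The series flexibility is Σ Lᵢ/(AᵢEᵢ) = 850/(2350×109×10³) + 400/(775×45×10³) = 1.479×10⁻⁵ mm/N.
So P = 2.572 / 1.479×10⁻⁵ = 173.9 kN, tensile.
σ_{magnesium alloy} = P / A = 173900 / 775 = 224.4 MPa.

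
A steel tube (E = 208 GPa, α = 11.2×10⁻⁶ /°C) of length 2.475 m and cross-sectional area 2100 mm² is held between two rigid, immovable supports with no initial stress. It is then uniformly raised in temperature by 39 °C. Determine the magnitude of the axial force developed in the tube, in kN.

P ≈ 191 kN (compressive)

Full restraint means ε = 0, so the stress is σ = EαΔT = 208×10³ × 11.2×10⁻⁶ × 39 = 90.85 MPa.
Then P = σA = 90.85 × 2100 mm² = 190.8 kN, compressive.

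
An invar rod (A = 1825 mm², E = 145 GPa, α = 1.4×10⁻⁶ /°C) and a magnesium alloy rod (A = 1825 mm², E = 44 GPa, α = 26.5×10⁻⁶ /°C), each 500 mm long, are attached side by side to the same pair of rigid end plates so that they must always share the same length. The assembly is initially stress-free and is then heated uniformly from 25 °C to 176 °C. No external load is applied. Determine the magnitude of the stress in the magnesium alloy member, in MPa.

Both members must finish at the same length. With the larger α, the magnesium alloy tends to over-expand; the plates restrain it, putting the magnesium alloy in compression and the invar in tension. With no external load the two internal forces are equal and opposite, magnitude P.
Compatibility of the two members (thermal + elastic change equal): (α₁ − α₂)ΔT = P·[1/(A₁E₁) + 1/(A₂E₂)].
|α₁ − α₂|·ΔT = 25.1×10⁻⁶ × 151 = 0.00379.
1/(A₁E₁) + 1/(A₂E₂) = 1/(1825×145×10³) + 1/(1825×44×10³) = 1.623×10⁻⁸ N⁻¹.
P = 0.00379 / 1.623×10⁻⁸ = 233500 N = 233.5 kN.
σ_{magnesium alloy} = P/A₂ = 233500/1825 = 127.9 MPa, compressive.

σ ≈ 128 MPa (compressive)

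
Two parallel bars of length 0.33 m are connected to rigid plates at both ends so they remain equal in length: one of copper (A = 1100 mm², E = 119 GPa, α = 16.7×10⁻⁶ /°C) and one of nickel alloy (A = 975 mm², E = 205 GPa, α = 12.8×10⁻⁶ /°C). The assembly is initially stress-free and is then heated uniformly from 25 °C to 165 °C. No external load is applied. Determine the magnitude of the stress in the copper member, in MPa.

Equilibrium of a rigid end plate with no external load gives equal and opposite internal forces ±P in the two members. Since α_{copper} > α_{nickel alloy}, heating drives the copper into compression and the nickel alloy into tension.
Equating the net (thermal + elastic) strains gives |α₁ − α₂|·ΔT = P·[1/(A₁E₁) + 1/(A₂E₂)].
|α₁ − α₂|·ΔT = 3.9×10⁻⁶ × 140 = 0.000546.
1/(A₁E₁) + 1/(A₂E₂) = 1/(1100×119×10³) + 1/(975×205×10³) = 1.264×10⁻⁸ N⁻¹.
P = 0.000546 / 1.264×10⁻⁸ = 43190 N = 43.19 kN.
σ_{copper} = P/A₁ = 43190/1100 = 39.26 MPa, compressive.

σ ≈ 39.3 MPa (compressive)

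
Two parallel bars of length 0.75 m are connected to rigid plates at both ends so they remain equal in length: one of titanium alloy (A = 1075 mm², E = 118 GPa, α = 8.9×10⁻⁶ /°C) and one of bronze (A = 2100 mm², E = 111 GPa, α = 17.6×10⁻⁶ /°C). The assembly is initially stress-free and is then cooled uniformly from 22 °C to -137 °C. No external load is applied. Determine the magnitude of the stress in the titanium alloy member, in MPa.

σ ≈ 106 MPa (compressive)

The bronze has the larger α, so on cooling it would change length more than the titanium alloy if both were free. The rigid plates force a common final length, so the bronze is put into tension and the titanium alloy into compression, with equal and opposite forces P (no external load).
Compatibility of the two members (thermal + elastic change equal): (α₁ − α₂)ΔT = P·[1/(A₁E₁) + 1/(A₂E₂)].
|α₁ − α₂|·ΔT = 8.7×10⁻⁶ × 159 = 0.001383.
1/(A₁E₁) + 1/(A₂E₂) = 1/(1075×118×10³) + 1/(2100×111×10³) = 1.217×10⁻⁸ N⁻¹.
So P = 0.001383 / 1.217×10⁻⁸ = 113.6 kN.
σ_{titanium alloy} = P/A₁ = 113600/1075 = 105.7 MPa, compressive.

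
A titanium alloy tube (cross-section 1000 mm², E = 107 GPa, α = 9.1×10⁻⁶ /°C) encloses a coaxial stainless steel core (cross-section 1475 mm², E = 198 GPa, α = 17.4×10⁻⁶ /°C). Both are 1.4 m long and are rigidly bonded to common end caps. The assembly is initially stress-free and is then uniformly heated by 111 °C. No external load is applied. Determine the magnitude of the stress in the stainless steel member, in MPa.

Both members must finish at the same length. With the larger α, the stainless steel tends to over-expand; the plates restrain it, putting the stainless steel in compression and the titanium alloy in tension. With no external load the two internal forces are equal and opposite, magnitude P.
Equating the net (thermal + elastic) strains gives |α₁ − α₂|·ΔT = P·[1/(A₁E₁) + 1/(A₂E₂)].
|α₁ − α₂|·ΔT = 8.3×10⁻⁶ × 111 = 0.0009213.
1/(A₁E₁) + 1/(A₂E₂) = 1/(1000×107×10³) + 1/(1475×198×10³) = 1.277×10⁻⁸ N⁻¹.
P = 0.0009213 / 1.277×10⁻⁸ = 72150 N = 72.15 kN.
σ_{stainless steel} = P/A₂ = 72150/1475 = 48.91 MPa, compressive.

σ ≈ 48.9 MPa (compressive)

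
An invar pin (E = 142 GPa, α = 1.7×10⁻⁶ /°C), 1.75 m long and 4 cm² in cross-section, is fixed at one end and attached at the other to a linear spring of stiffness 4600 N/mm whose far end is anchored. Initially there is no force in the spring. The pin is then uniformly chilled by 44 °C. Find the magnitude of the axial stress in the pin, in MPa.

σ ≈ 1.32 MPa (tensile)

If the spring were absent the pin would shorten by αΔT L = 1.7×10⁻⁶ × 44 × 1750 = 0.1309 mm.
Let P be the tensile force in the spring. The pin extends elastically by PL/(AE) and the spring stretches by P/k; together these equal δ_free.
So P = δ_free / [L/(AE) + 1/k] = 0.1309 / [ 1750/(400×142×10³) + 1/(4600) ].
P = 0.1309 / 0.0002482 = 527.4 N.
σ = P/A = 527.4/400 = 1.318 MPa.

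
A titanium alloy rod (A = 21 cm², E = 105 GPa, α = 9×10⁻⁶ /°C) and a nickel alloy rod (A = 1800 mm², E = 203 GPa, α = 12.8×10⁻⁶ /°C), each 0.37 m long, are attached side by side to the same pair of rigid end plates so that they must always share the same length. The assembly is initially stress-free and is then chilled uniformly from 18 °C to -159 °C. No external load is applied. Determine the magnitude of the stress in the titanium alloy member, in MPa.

σ ≈ 44 MPa (compressive)

Both members must finish at the same length. With the larger α, the nickel alloy tends to over-contract; the plates restrain it, putting the nickel alloy in tension and the titanium alloy in compression. With no external load the two internal forces are equal and opposite, magnitude P.
Compatibility of the two members (thermal + elastic change equal): (α₁ − α₂)ΔT = P·[1/(A₁E₁) + 1/(A₂E₂)].
|α₁ − α₂|·ΔT = 3.8×10⁻⁶ × 177 = 0.0006726.
1/(A₁E₁) + 1/(A₂E₂) = 1/(2100×105×10³) + 1/(1800×203×10³) = 7.272×10⁻⁹ N⁻¹.
P = 0.0006726 / 7.272×10⁻⁹ = 92490 N = 92.49 kN.
σ_{titanium alloy} = P/A₁ = 92490/2100 = 44.04 MPa, compressive.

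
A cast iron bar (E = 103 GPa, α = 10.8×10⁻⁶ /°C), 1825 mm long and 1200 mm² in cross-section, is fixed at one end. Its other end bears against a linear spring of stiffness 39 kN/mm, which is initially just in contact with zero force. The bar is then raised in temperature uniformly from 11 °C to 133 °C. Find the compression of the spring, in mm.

The unrestrained thermal change is αΔT L = 10.8×10⁻⁶ × 122 × 1825 = 2.405 mm.
Let P be the compressive force at the spring. The bar shortens elastically by PL/(AE) and the spring compresses by P/k; together these equal δ_free.
So P = δ_free / [L/(AE) + 1/k] = 2.405 / [ 1825/(1200×103×10³) + 1/(39×10³) ].
P = 2.405 / 4.041×10⁻⁵ = 59510 N.
Spring compression = P/k = 59510/(39×10³) = 1.526 mm.

δ ≈ 1.53 mm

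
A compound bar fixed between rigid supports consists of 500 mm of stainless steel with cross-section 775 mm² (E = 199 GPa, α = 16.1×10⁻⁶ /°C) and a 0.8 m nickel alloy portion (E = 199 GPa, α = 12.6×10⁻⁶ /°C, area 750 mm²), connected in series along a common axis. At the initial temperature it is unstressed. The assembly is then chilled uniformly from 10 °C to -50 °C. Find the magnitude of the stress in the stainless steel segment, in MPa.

If the supports were absent, the total length change would be Σ αᵢΔT Lᵢ = 16.1×10⁻⁶×60×500 + 12.6×10⁻⁶×60×800 = 1.088 mm.
Since the ends are fixed, an axial force P builds up, equal in every segment, with P · Σ Lᵢ/(AᵢEᵢ) = δ_free.
The series flexibility is Σ Lᵢ/(AᵢEᵢ) = 500/(775×199×10³) + 800/(750×199×10³) = 8.602×10⁻⁶ mm/N.
So P = 1.088 / 8.602×10⁻⁶ = 126.5 kN, tensile.
σ_{stainless steel} = P / A = 126500 / 775 = 163.2 MPa.

σ ≈ 163 MPa (tensile)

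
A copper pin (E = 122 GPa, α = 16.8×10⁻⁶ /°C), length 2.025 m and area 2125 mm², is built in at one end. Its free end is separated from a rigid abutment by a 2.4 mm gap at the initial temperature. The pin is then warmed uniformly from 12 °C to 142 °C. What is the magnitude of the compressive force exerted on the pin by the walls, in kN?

P ≈ 259 kN

Free thermal elongation = αΔT L = 16.8×10⁻⁶ × 130 × 2025 = 4.423 mm.
This exceeds the 2.4 mm gap, so the wall pushes back. The portion of expansion that must be recovered elastically is δ_free − gap = 4.423 − 2.4 = 2.023 mm.
So σ = E(δ_free − g)/L = 122×10³ × 2.023/2025 = 121.9 MPa.
P = σA = 121.9 × 2125 = 258.9 kN.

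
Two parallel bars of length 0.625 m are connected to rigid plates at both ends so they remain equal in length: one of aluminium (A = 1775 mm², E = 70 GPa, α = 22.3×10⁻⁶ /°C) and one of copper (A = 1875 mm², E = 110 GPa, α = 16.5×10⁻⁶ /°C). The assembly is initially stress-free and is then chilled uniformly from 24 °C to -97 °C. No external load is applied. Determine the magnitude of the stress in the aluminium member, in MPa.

Both members must finish at the same length. With the larger α, the aluminium tends to over-contract; the plates restrain it, putting the aluminium in tension and the copper in compression. With no external load the two internal forces are equal and opposite, magnitude P.
Setting the final lengths equal and cancelling L: (α₁ − α₂)ΔT = P/(A₁E₁) + P/(A₂E₂).
|α₁ − α₂|·ΔT = 5.8×10⁻⁶ × 121 = 0.0007018.
1/(A₁E₁) + 1/(A₂E₂) = 1/(1775×70×10³) + 1/(1875×110×10³) = 1.29×10⁻⁸ N⁻¹.
So P = 0.0007018 / 1.29×10⁻⁸ = 54.42 kN.
σ_{aluminium} = P/A₁ = 54420/1775 = 30.66 MPa, tensile.

σ ≈ 30.7 MPa (tensile)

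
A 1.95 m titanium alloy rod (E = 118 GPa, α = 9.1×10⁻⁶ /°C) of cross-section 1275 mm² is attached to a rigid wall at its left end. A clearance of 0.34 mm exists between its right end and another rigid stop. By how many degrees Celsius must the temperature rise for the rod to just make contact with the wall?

ΔT ≈ 19.2 °C

Contact occurs when the free expansion equals the gap: αΔT L = 0.34 mm.
So ΔT = g/(αL) = 0.34/(9.1×10⁻⁶ × 1950) = 19.16 °C.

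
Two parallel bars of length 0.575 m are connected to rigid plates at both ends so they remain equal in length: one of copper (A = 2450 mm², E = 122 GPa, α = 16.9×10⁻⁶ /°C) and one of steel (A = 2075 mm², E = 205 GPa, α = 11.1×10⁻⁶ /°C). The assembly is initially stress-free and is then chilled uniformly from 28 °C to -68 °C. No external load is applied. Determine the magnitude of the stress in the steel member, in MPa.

σ ≈ 47.1 MPa (compressive)

Equilibrium of a rigid end plate with no external load gives equal and opposite internal forces ±P in the two members. Since α_{copper} > α_{steel}, cooling drives the copper into tension and the steel into compression.
Compatibility of the two members (thermal + elastic change equal): (α₁ − α₂)ΔT = P·[1/(A₁E₁) + 1/(A₂E₂)].
|α₁ − α₂|·ΔT = 5.8×10⁻⁶ × 96 = 0.0005568.
1/(A₁E₁) + 1/(A₂E₂) = 1/(2450×122×10³) + 1/(2075×205×10³) = 5.696×10⁻⁹ N⁻¹.
P = 0.0005568 / 5.696×10⁻⁹ = 97740 N = 97.74 kN.
σ_{steel} = P/A₂ = 97740/2075 = 47.11 MPa, compressive.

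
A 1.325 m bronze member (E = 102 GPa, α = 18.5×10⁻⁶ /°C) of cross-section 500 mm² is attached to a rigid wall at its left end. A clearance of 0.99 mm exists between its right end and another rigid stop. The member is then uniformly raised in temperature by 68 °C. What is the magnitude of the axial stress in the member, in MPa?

σ ≈ 52.1 MPa (compressive)

Unrestrained expansion: δ_free = αΔT L = 18.5×10⁻⁶ × 68 × 1325 = 1.667 mm.
After closing the 0.99 mm clearance, 1.667 − 0.99 = 0.6768 mm of expansion remains to be suppressed by the wall.
That suppressed elongation corresponds to σ = E·Δ/L = 102×10³ × 0.6768/1325 = 52.1 MPa.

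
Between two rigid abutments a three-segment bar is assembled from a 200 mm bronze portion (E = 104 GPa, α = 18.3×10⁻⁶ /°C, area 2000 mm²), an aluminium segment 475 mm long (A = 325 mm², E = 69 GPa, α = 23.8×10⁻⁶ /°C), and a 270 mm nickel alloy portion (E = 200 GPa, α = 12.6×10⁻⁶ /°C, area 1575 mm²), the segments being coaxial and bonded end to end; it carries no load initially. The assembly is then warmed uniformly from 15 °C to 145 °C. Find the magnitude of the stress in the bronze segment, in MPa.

With the walls removed the bar would change length by δ_free = Σ αᵢΔT Lᵢ = 18.3×10⁻⁶×130×200 + 23.8×10⁻⁶×130×475 + 12.6×10⁻⁶×130×270 = 2.388 mm.
The walls prevent any net length change, so an axial force P (same in every segment) develops. Compatibility: P · Σ Lᵢ/(AᵢEᵢ) = δ_free.
The series flexibility is Σ Lᵢ/(AᵢEᵢ) = 200/(2000×104×10³) + 475/(325×69×10³) + 270/(1575×200×10³) = 2.3×10⁻⁵ mm/N.
P = 2.388 / 2.3×10⁻⁵ = 103800 N = 103.8 kN, compressive.
σ_{bronze} = P / A = 103800 / 2000 = 51.91 MPa.

σ ≈ 51.9 MPa (compressive)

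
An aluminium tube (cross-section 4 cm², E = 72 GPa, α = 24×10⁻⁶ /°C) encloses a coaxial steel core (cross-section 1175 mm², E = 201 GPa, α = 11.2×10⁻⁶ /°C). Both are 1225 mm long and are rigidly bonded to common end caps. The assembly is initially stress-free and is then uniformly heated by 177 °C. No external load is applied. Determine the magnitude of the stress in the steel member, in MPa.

σ ≈ 49.5 MPa (tensile)

Both members must finish at the same length. With the larger α, the aluminium tends to over-expand; the plates restrain it, putting the aluminium in compression and the steel in tension. With no external load the two internal forces are equal and opposite, magnitude P.
Compatibility of the two members (thermal + elastic change equal): (α₁ − α₂)ΔT = P·[1/(A₁E₁) + 1/(A₂E₂)].
|α₁ − α₂|·ΔT = 12.8×10⁻⁶ × 177 = 0.002266.
1/(A₁E₁) + 1/(A₂E₂) = 1/(400×72×10³) + 1/(1175×201×10³) = 3.896×10⁻⁸ N⁻¹.
P = 0.002266 / 3.896×10⁻⁸ = 58160 N = 58.16 kN.
σ_{steel} = P/A₂ = 58160/1175 = 49.5 MPa, tensile.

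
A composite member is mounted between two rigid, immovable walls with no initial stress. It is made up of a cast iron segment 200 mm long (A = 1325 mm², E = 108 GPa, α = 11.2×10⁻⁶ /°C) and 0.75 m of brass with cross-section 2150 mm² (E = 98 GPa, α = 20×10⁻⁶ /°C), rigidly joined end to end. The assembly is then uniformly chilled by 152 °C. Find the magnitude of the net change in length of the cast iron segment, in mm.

Free thermal contraction of the whole bar: Σ αᵢΔT Lᵢ = 11.2×10⁻⁶×152×200 + 20×10⁻⁶×152×750 = 2.62 mm.
The walls prevent any net length change, so an axial force P (same in every segment) develops. Compatibility: P · Σ Lᵢ/(AᵢEᵢ) = δ_free.
Σ Lᵢ/(AᵢEᵢ) = 200/(1325×108×10³) + 750/(2150×98×10³) = 4.957×10⁻⁶ mm/N.
Hence P = δ_free / Σ(L/AE) = 2.62/4.957×10⁻⁶ = 528.6 kN (tensile).
For the cast iron segment, free thermal change = 11.2×10⁻⁶×152×200 = 0.3405 mm and elastic change from P = 528600×200/(1325×108×10³) = 0.7388 mm; these oppose, so the net change is 0.398 mm (segment lengthens).

|ΔL| ≈ 0.398 mm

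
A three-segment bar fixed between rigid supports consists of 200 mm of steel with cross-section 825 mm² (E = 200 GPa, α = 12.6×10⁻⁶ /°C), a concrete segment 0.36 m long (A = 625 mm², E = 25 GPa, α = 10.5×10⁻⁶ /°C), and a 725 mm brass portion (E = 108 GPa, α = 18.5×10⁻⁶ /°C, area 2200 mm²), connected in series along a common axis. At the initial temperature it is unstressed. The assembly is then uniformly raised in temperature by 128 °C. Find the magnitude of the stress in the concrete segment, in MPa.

σ ≈ 148 MPa (compressive)

If the supports were absent, the total length change would be Σ αᵢΔT Lᵢ = 12.6×10⁻⁶×128×200 + 10.5×10⁻⁶×128×360 + 18.5×10⁻⁶×128×725 = 2.523 mm.
Since the ends are fixed, an axial force P builds up, equal in every segment, with P · Σ Lᵢ/(AᵢEᵢ) = δ_free.
The series flexibility is Σ Lᵢ/(AᵢEᵢ) = 200/(825×200×10³) + 360/(625×25×10³) + 725/(2200×108×10³) = 2.73×10⁻⁵ mm/N.
So P = 2.523 / 2.73×10⁻⁵ = 92.41 kN, compressive.
σ_{concrete} = P / A = 92410 / 625 = 147.9 MPa.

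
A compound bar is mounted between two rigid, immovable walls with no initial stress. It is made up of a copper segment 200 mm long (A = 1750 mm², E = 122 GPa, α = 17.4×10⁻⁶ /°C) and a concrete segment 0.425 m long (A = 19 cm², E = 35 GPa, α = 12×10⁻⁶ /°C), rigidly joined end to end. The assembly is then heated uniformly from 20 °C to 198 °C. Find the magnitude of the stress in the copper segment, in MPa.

Free thermal expansion of the whole bar: Σ αᵢΔT Lᵢ = 17.4×10⁻⁶×178×200 + 12×10⁻⁶×178×425 = 1.527 mm.
The walls prevent any net length change, so an axial force P (same in every segment) develops. Compatibility: P · Σ Lᵢ/(AᵢEᵢ) = δ_free.
Σ Lᵢ/(AᵢEᵢ) = 200/(1750×122×10³) + 425/(1900×35×10³) = 7.328×10⁻⁶ mm/N.
P = 1.527 / 7.328×10⁻⁶ = 208400 N = 208.4 kN, compressive.
σ_{copper} = P / A = 208400 / 1750 = 119.1 MPa.

σ ≈ 119 MPa (compressive)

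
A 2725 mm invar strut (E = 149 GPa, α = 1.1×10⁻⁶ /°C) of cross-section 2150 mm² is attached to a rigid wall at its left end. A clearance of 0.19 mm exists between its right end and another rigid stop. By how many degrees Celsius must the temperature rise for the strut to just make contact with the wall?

ΔT ≈ 63.4 °C

The gap closes when αΔT L = 0.19 mm, since the strut is still unstressed at that instant.
ΔT = 0.19 / (1.1×10⁻⁶ × 2725) = 63.39 °C.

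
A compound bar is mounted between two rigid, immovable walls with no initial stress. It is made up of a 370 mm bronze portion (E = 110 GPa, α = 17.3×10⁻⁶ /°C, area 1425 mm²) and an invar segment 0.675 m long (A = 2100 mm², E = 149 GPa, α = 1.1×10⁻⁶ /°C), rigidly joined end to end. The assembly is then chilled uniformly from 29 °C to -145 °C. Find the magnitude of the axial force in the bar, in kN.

P ≈ 275 kN (tensile)

If the supports were absent, the total length change would be Σ αᵢΔT Lᵢ = 17.3×10⁻⁶×174×370 + 1.1×10⁻⁶×174×675 = 1.243 mm.
The walls prevent any net length change, so an axial force P (same in every segment) develops. Compatibility: P · Σ Lᵢ/(AᵢEᵢ) = δ_free.
The series flexibility is Σ Lᵢ/(AᵢEᵢ) = 370/(1425×110×10³) + 675/(2100×149×10³) = 4.518×10⁻⁶ mm/N.
Hence P = δ_free / Σ(L/AE) = 1.243/4.518×10⁻⁶ = 275.1 kN (tensile).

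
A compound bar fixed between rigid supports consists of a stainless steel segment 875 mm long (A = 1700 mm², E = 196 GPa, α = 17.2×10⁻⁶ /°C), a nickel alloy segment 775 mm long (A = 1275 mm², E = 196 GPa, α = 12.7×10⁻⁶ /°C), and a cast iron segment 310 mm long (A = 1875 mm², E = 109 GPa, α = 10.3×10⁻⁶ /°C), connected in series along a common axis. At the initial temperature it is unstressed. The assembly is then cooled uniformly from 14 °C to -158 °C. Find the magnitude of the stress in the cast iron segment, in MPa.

If the supports were absent, the total length change would be Σ αᵢΔT Lᵢ = 17.2×10⁻⁶×172×875 + 12.7×10⁻⁶×172×775 + 10.3×10⁻⁶×172×310 = 4.831 mm.
The rigid supports impose zero overall length change; the single axial force P common to all segments must satisfy P Σ Lᵢ/(AᵢEᵢ) = δ_free.
The series flexibility is Σ Lᵢ/(AᵢEᵢ) = 875/(1700×196×10³) + 775/(1275×196×10³) + 310/(1875×109×10³) = 7.244×10⁻⁶ mm/N.
Hence P = δ_free / Σ(L/AE) = 4.831/7.244×10⁻⁶ = 666.8 kN (tensile).
σ_{cast iron} = P / A = 666800 / 1875 = 355.7 MPa.

σ ≈ 356 MPa (tensile)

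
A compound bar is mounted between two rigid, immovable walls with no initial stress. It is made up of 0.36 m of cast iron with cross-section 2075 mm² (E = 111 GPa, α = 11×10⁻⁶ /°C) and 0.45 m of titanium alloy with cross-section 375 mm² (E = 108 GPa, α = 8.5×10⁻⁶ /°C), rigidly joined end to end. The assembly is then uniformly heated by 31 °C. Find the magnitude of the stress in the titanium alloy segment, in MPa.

With the walls removed the bar would change length by δ_free = Σ αᵢΔT Lᵢ = 11×10⁻⁶×31×360 + 8.5×10⁻⁶×31×450 = 0.2413 mm.
The walls prevent any net length change, so an axial force P (same in every segment) develops. Compatibility: P · Σ Lᵢ/(AᵢEᵢ) = δ_free.
Σ Lᵢ/(AᵢEᵢ) = 360/(2075×111×10³) + 450/(375×108×10³) = 1.267×10⁻⁵ mm/N.
Hence P = δ_free / Σ(L/AE) = 0.2413/1.267×10⁻⁵ = 19.04 kN (compressive).
σ_{titanium alloy} = P / A = 19040 / 375 = 50.78 MPa.

σ ≈ 50.8 MPa (compressive)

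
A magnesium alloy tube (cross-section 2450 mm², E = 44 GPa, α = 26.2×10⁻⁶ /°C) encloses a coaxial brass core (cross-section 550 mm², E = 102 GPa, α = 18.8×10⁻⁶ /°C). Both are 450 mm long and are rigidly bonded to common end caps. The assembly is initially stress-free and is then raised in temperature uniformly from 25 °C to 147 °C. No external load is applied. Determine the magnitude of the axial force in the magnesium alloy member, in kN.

Both members must finish at the same length. With the larger α, the magnesium alloy tends to over-expand; the plates restrain it, putting the magnesium alloy in compression and the brass in tension. With no external load the two internal forces are equal and opposite, magnitude P.
Compatibility of the two members (thermal + elastic change equal): (α₁ − α₂)ΔT = P·[1/(A₁E₁) + 1/(A₂E₂)].
|α₁ − α₂|·ΔT = 7.4×10⁻⁶ × 122 = 0.0009028.
1/(A₁E₁) + 1/(A₂E₂) = 1/(2450×44×10³) + 1/(550×102×10³) = 2.71×10⁻⁸ N⁻¹.
So P = 0.0009028 / 2.71×10⁻⁸ = 33.31 kN.

P ≈ 33.3 kN (compressive in the magnesium alloy)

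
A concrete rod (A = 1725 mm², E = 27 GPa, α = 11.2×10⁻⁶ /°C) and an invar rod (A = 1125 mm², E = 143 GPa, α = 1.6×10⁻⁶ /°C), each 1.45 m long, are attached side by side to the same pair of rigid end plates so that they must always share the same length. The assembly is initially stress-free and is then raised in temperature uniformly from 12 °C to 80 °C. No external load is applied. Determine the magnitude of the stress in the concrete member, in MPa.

σ ≈ 13.7 MPa (compressive)

The concrete has the larger α, so on heating it would change length more than the invar if both were free. The rigid plates force a common final length, so the concrete is put into compression and the invar into tension, with equal and opposite forces P (no external load).
Compatibility of the two members (thermal + elastic change equal): (α₁ − α₂)ΔT = P·[1/(A₁E₁) + 1/(A₂E₂)].
|α₁ − α₂|·ΔT = 9.6×10⁻⁶ × 68 = 0.0006528.
1/(A₁E₁) + 1/(A₂E₂) = 1/(1725×27×10³) + 1/(1125×143×10³) = 2.769×10⁻⁸ N⁻¹.
P = 0.0006528 / 2.769×10⁻⁸ = 23580 N = 23.58 kN.
σ_{concrete} = P/A₁ = 23580/1725 = 13.67 MPa, compressive.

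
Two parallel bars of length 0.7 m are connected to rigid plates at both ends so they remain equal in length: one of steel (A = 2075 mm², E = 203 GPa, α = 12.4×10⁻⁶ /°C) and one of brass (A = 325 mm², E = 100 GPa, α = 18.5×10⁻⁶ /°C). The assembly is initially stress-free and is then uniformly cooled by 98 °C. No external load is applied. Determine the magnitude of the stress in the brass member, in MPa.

σ ≈ 55.5 MPa (tensile)

Equilibrium of a rigid end plate with no external load gives equal and opposite internal forces ±P in the two members. Since α_{brass} > α_{steel}, cooling drives the brass into tension and the steel into compression.
Compatibility of the two members (thermal + elastic change equal): (α₁ − α₂)ΔT = P·[1/(A₁E₁) + 1/(A₂E₂)].
|α₁ − α₂|·ΔT = 6.1×10⁻⁶ × 98 = 0.0005978.
1/(A₁E₁) + 1/(A₂E₂) = 1/(2075×203×10³) + 1/(325×100×10³) = 3.314×10⁻⁸ N⁻¹.
So P = 0.0005978 / 3.314×10⁻⁸ = 18.04 kN.
σ_{brass} = P/A₂ = 18040/325 = 55.5 MPa, tensile.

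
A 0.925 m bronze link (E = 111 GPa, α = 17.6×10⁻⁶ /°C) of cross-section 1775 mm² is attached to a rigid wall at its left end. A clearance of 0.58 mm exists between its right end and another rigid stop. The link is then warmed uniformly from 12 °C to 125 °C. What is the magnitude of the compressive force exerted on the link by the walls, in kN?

Free thermal elongation = αΔT L = 17.6×10⁻⁶ × 113 × 925 = 1.84 mm.
The gap closes (δ_free > 0.58 mm) and the wall then resists a further 1.84 − 0.58 = 1.26 mm of expansion.
So σ = E(δ_free − g)/L = 111×10³ × 1.26/925 = 151.2 MPa.
P = σA = 151.2 × 1775 = 268.3 kN.

P ≈ 268 kN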